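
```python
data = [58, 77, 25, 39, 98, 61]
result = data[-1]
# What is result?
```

data has length 6. Negative index -1 maps to positive index 6 + (-1) = 5. data[5] = 61.

61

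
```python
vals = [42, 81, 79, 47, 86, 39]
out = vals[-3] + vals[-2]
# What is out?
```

vals has length 6. Negative index -3 maps to positive index 6 + (-3) = 3. vals[3] = 47.
vals has length 6. Negative index -2 maps to positive index 6 + (-2) = 4. vals[4] = 86.
Sum: 47 + 86 = 133.

133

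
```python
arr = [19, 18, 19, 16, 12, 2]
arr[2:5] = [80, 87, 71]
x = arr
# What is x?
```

arr starts as [19, 18, 19, 16, 12, 2] (length 6). The slice arr[2:5] covers indices [2, 3, 4] with values [19, 16, 12]. Replacing that slice with [80, 87, 71] (same length) produces [19, 18, 80, 87, 71, 2].

[19, 18, 80, 87, 71, 2]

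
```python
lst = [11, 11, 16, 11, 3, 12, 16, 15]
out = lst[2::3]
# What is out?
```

lst has length 8. The slice lst[2::3] selects indices [2, 5] (2->16, 5->12), giving [16, 12].

[16, 12]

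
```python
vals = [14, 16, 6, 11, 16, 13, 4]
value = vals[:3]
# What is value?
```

vals has length 7. The slice vals[:3] selects indices [0, 1, 2] (0->14, 1->16, 2->6), giving [14, 16, 6].

[14, 16, 6]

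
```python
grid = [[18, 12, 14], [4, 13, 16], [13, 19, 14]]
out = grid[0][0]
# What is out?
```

grid[0] = [18, 12, 14]. Taking column 0 of that row yields 18.

18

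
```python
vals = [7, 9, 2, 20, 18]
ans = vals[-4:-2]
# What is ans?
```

vals has length 5. The slice vals[-4:-2] selects indices [1, 2] (1->9, 2->2), giving [9, 2].

[9, 2]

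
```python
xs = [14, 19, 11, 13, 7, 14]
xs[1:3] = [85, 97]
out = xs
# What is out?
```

xs starts as [14, 19, 11, 13, 7, 14] (length 6). The slice xs[1:3] covers indices [1, 2] with values [19, 11]. Replacing that slice with [85, 97] (same length) produces [14, 85, 97, 13, 7, 14].

[14, 85, 97, 13, 7, 14]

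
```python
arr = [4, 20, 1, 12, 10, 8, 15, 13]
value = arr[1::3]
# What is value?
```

arr has length 8. The slice arr[1::3] selects indices [1, 4, 7] (1->20, 4->10, 7->13), giving [20, 10, 13].

[20, 10, 13]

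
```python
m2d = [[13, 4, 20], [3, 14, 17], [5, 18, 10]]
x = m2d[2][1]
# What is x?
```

m2d[2] = [5, 18, 10]. Taking column 1 of that row yields 18.

18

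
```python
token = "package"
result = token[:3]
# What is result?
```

token has length 7. The slice token[:3] selects indices [0, 1, 2] (0->'p', 1->'a', 2->'c'), giving 'pac'.

'pac'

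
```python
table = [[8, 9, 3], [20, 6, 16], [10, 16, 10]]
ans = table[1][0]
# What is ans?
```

table[1] = [20, 6, 16]. Taking column 0 of that row yields 20.

20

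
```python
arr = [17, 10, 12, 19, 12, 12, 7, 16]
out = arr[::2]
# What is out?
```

arr has length 8. The slice arr[::2] selects indices [0, 2, 4, 6] (0->17, 2->12, 4->12, 6->7), giving [17, 12, 12, 7].

[17, 12, 12, 7]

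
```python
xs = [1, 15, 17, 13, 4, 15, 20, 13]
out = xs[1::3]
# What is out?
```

xs has length 8. The slice xs[1::3] selects indices [1, 4, 7] (1->15, 4->4, 7->13), giving [15, 4, 13].

[15, 4, 13]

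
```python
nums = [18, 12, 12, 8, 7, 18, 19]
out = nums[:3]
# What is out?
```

nums has length 7. The slice nums[:3] selects indices [0, 1, 2] (0->18, 1->12, 2->12), giving [18, 12, 12].

[18, 12, 12]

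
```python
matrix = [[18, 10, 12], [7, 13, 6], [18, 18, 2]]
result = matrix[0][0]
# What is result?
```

matrix[0] = [18, 10, 12]. Taking column 0 of that row yields 18.

18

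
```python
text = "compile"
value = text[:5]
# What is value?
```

text has length 7. The slice text[:5] selects indices [0, 1, 2, 3, 4] (0->'c', 1->'o', 2->'m', 3->'p', 4->'i'), giving 'compi'.

'compi'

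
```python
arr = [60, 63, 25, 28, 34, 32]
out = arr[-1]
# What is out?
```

arr has length 6. Negative index -1 maps to positive index 6 + (-1) = 5. arr[5] = 32.

32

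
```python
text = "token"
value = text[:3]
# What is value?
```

text has length 5. The slice text[:3] selects indices [0, 1, 2] (0->'t', 1->'o', 2->'k'), giving 'tok'.

'tok'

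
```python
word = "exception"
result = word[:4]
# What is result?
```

word has length 9. The slice word[:4] selects indices [0, 1, 2, 3] (0->'e', 1->'x', 2->'c', 3->'e'), giving 'exce'.

'exce'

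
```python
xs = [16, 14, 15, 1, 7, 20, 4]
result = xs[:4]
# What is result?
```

xs has length 7. The slice xs[:4] selects indices [0, 1, 2, 3] (0->16, 1->14, 2->15, 3->1), giving [16, 14, 15, 1].

[16, 14, 15, 1]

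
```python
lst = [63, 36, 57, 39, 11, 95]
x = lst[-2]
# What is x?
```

lst has length 6. Negative index -2 maps to positive index 6 + (-2) = 4. lst[4] = 11.

11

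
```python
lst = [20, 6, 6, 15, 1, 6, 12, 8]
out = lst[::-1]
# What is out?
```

lst has length 8. The slice lst[::-1] selects indices [7, 6, 5, 4, 3, 2, 1, 0] (7->8, 6->12, 5->6, 4->1, 3->15, 2->6, 1->6, 0->20), giving [8, 12, 6, 1, 15, 6, 6, 20].

[8, 12, 6, 1, 15, 6, 6, 20]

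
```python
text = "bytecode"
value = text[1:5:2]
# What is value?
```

text has length 8. The slice text[1:5:2] selects indices [1, 3] (1->'y', 3->'e'), giving 'ye'.

'ye'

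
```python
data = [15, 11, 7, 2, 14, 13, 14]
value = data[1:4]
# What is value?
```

data has length 7. The slice data[1:4] selects indices [1, 2, 3] (1->11, 2->7, 3->2), giving [11, 7, 2].

[11, 7, 2]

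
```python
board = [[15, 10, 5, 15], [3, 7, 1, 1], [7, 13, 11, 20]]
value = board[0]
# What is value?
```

board has 3 rows. Row 0 is [15, 10, 5, 15].

[15, 10, 5, 15]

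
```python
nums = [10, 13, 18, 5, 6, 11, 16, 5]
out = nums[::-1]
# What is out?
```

nums has length 8. The slice nums[::-1] selects indices [7, 6, 5, 4, 3, 2, 1, 0] (7->5, 6->16, 5->11, 4->6, 3->5, 2->18, 1->13, 0->10), giving [5, 16, 11, 6, 5, 18, 13, 10].

[5, 16, 11, 6, 5, 18, 13, 10]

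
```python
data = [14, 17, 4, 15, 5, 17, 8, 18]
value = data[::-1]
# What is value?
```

data has length 8. The slice data[::-1] selects indices [7, 6, 5, 4, 3, 2, 1, 0] (7->18, 6->8, 5->17, 4->5, 3->15, 2->4, 1->17, 0->14), giving [18, 8, 17, 5, 15, 4, 17, 14].

[18, 8, 17, 5, 15, 4, 17, 14]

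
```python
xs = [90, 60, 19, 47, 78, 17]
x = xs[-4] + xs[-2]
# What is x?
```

xs has length 6. Negative index -4 maps to positive index 6 + (-4) = 2. xs[2] = 19.
xs has length 6. Negative index -2 maps to positive index 6 + (-2) = 4. xs[4] = 78.
Sum: 19 + 78 = 97.

97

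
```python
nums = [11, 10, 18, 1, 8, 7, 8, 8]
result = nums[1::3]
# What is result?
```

nums has length 8. The slice nums[1::3] selects indices [1, 4, 7] (1->10, 4->8, 7->8), giving [10, 8, 8].

[10, 8, 8]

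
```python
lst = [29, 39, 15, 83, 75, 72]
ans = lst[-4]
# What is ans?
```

lst has length 6. Negative index -4 maps to positive index 6 + (-4) = 2. lst[2] = 15.

15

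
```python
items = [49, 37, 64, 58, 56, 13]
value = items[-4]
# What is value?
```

items has length 6. Negative index -4 maps to positive index 6 + (-4) = 2. items[2] = 64.

64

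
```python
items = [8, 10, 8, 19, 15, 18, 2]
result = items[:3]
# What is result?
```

items has length 7. The slice items[:3] selects indices [0, 1, 2] (0->8, 1->10, 2->8), giving [8, 10, 8].

[8, 10, 8]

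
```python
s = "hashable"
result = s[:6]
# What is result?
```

s has length 8. The slice s[:6] selects indices [0, 1, 2, 3, 4, 5] (0->'h', 1->'a', 2->'s', 3->'h', 4->'a', 5->'b'), giving 'hashab'.

'hashab'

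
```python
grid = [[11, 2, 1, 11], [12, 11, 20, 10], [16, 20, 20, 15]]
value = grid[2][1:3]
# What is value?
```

grid[2] = [16, 20, 20, 15]. grid[2] has length 4. The slice grid[2][1:3] selects indices [1, 2] (1->20, 2->20), giving [20, 20].

[20, 20]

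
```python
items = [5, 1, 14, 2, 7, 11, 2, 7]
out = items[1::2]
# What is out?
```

items has length 8. The slice items[1::2] selects indices [1, 3, 5, 7] (1->1, 3->2, 5->11, 7->7), giving [1, 2, 11, 7].

[1, 2, 11, 7]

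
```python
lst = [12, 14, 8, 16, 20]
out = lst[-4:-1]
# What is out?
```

lst has length 5. The slice lst[-4:-1] selects indices [1, 2, 3] (1->14, 2->8, 3->16), giving [14, 8, 16].

[14, 8, 16]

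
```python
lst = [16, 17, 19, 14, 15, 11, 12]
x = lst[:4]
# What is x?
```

lst has length 7. The slice lst[:4] selects indices [0, 1, 2, 3] (0->16, 1->17, 2->19, 3->14), giving [16, 17, 19, 14].

[16, 17, 19, 14]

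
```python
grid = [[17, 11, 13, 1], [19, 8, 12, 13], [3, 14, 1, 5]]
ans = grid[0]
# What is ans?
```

grid has 3 rows. Row 0 is [17, 11, 13, 1].

[17, 11, 13, 1]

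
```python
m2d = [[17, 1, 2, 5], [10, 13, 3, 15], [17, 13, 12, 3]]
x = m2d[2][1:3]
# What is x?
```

m2d[2] = [17, 13, 12, 3]. m2d[2] has length 4. The slice m2d[2][1:3] selects indices [1, 2] (1->13, 2->12), giving [13, 12].

[13, 12]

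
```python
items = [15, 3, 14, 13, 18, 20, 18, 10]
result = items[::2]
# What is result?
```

items has length 8. The slice items[::2] selects indices [0, 2, 4, 6] (0->15, 2->14, 4->18, 6->18), giving [15, 14, 18, 18].

[15, 14, 18, 18]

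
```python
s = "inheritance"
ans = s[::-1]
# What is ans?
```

s has length 11. The slice s[::-1] selects indices [10, 9, 8, 7, 6, 5, 4, 3, 2, 1, 0] (10->'e', 9->'c', 8->'n', 7->'a', 6->'t', 5->'i', 4->'r', 3->'e', 2->'h', 1->'n', 0->'i'), giving 'ecnatirehni'.

'ecnatirehni'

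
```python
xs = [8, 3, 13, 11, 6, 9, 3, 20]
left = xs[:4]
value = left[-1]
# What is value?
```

xs has length 8. The slice xs[:4] selects indices [0, 1, 2, 3] (0->8, 1->3, 2->13, 3->11), giving [8, 3, 13, 11]. So left = [8, 3, 13, 11]. Then left[-1] = 11.

11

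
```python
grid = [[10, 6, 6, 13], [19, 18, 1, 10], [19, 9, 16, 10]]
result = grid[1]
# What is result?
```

grid has 3 rows. Row 1 is [19, 18, 1, 10].

[19, 18, 1, 10]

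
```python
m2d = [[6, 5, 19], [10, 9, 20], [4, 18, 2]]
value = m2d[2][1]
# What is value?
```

m2d[2] = [4, 18, 2]. Taking column 1 of that row yields 18.

18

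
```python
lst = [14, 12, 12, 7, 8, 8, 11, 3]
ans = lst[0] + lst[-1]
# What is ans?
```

lst has length 8. lst[0] = 14.
lst has length 8. Negative index -1 maps to positive index 8 + (-1) = 7. lst[7] = 3.
Sum: 14 + 3 = 17.

17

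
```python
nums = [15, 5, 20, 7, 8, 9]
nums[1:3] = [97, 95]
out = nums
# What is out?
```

nums starts as [15, 5, 20, 7, 8, 9] (length 6). The slice nums[1:3] covers indices [1, 2] with values [5, 20]. Replacing that slice with [97, 95] (same length) produces [15, 97, 95, 7, 8, 9].

[15, 97, 95, 7, 8, 9]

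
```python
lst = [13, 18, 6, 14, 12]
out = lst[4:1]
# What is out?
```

lst has length 5. The slice lst[4:1] resolves to an empty index range, so the result is [].

[]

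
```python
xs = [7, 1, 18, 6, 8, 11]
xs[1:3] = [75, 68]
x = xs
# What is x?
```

xs starts as [7, 1, 18, 6, 8, 11] (length 6). The slice xs[1:3] covers indices [1, 2] with values [1, 18]. Replacing that slice with [75, 68] (same length) produces [7, 75, 68, 6, 8, 11].

[7, 75, 68, 6, 8, 11]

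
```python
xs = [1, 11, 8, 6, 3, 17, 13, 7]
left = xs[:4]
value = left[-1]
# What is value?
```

xs has length 8. The slice xs[:4] selects indices [0, 1, 2, 3] (0->1, 1->11, 2->8, 3->6), giving [1, 11, 8, 6]. So left = [1, 11, 8, 6]. Then left[-1] = 6.

6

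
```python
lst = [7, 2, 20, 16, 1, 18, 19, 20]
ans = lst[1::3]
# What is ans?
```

lst has length 8. The slice lst[1::3] selects indices [1, 4, 7] (1->2, 4->1, 7->20), giving [2, 1, 20].

[2, 1, 20]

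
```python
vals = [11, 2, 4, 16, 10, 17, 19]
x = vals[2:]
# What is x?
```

vals has length 7. The slice vals[2:] selects indices [2, 3, 4, 5, 6] (2->4, 3->16, 4->10, 5->17, 6->19), giving [4, 16, 10, 17, 19].

[4, 16, 10, 17, 19]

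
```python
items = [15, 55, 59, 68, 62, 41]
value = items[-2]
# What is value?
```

items has length 6. Negative index -2 maps to positive index 6 + (-2) = 4. items[4] = 62.

62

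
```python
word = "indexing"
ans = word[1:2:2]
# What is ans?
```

word has length 8. The slice word[1:2:2] selects indices [1] (1->'n'), giving 'n'.

'n'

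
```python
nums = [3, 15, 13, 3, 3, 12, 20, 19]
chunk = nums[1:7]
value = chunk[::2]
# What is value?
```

nums has length 8. The slice nums[1:7] selects indices [1, 2, 3, 4, 5, 6] (1->15, 2->13, 3->3, 4->3, 5->12, 6->20), giving [15, 13, 3, 3, 12, 20]. So chunk = [15, 13, 3, 3, 12, 20]. chunk has length 6. The slice chunk[::2] selects indices [0, 2, 4] (0->15, 2->3, 4->12), giving [15, 3, 12].

[15, 3, 12]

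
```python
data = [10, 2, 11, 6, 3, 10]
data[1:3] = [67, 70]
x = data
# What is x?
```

data starts as [10, 2, 11, 6, 3, 10] (length 6). The slice data[1:3] covers indices [1, 2] with values [2, 11]. Replacing that slice with [67, 70] (same length) produces [10, 67, 70, 6, 3, 10].

[10, 67, 70, 6, 3, 10]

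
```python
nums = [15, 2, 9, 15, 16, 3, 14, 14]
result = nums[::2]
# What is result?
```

nums has length 8. The slice nums[::2] selects indices [0, 2, 4, 6] (0->15, 2->9, 4->16, 6->14), giving [15, 9, 16, 14].

[15, 9, 16, 14]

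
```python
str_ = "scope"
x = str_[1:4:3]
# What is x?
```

str_ has length 5. The slice str_[1:4:3] selects indices [1] (1->'c'), giving 'c'.

'c'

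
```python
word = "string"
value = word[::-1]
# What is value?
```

word has length 6. The slice word[::-1] selects indices [5, 4, 3, 2, 1, 0] (5->'g', 4->'n', 3->'i', 2->'r', 1->'t', 0->'s'), giving 'gnirts'.

'gnirts'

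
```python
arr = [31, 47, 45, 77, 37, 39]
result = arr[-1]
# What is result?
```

arr has length 6. Negative index -1 maps to positive index 6 + (-1) = 5. arr[5] = 39.

39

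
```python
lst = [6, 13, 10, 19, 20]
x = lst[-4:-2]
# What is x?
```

lst has length 5. The slice lst[-4:-2] selects indices [1, 2] (1->13, 2->10), giving [13, 10].

[13, 10]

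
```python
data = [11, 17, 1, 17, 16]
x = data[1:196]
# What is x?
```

data has length 5. The slice data[1:196] selects indices [1, 2, 3, 4] (1->17, 2->1, 3->17, 4->16), giving [17, 1, 17, 16].

[17, 1, 17, 16]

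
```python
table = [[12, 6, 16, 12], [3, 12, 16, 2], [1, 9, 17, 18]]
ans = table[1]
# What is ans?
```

table has 3 rows. Row 1 is [3, 12, 16, 2].

[3, 12, 16, 2]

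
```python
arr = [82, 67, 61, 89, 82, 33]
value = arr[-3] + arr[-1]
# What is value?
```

arr has length 6. Negative index -3 maps to positive index 6 + (-3) = 3. arr[3] = 89.
arr has length 6. Negative index -1 maps to positive index 6 + (-1) = 5. arr[5] = 33.
Sum: 89 + 33 = 122.

122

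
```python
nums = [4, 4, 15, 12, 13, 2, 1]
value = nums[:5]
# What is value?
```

nums has length 7. The slice nums[:5] selects indices [0, 1, 2, 3, 4] (0->4, 1->4, 2->15, 3->12, 4->13), giving [4, 4, 15, 12, 13].

[4, 4, 15, 12, 13]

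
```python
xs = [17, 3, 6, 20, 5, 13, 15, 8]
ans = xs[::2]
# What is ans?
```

xs has length 8. The slice xs[::2] selects indices [0, 2, 4, 6] (0->17, 2->6, 4->5, 6->15), giving [17, 6, 5, 15].

[17, 6, 5, 15]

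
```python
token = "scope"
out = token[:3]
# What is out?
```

token has length 5. The slice token[:3] selects indices [0, 1, 2] (0->'s', 1->'c', 2->'o'), giving 'sco'.

'sco'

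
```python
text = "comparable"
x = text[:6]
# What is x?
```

text has length 10. The slice text[:6] selects indices [0, 1, 2, 3, 4, 5] (0->'c', 1->'o', 2->'m', 3->'p', 4->'a', 5->'r'), giving 'compar'.

'compar'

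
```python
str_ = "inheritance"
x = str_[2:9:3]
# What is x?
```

str_ has length 11. The slice str_[2:9:3] selects indices [2, 5, 8] (2->'h', 5->'i', 8->'n'), giving 'hin'.

'hin'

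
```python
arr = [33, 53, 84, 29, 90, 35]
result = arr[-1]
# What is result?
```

arr has length 6. Negative index -1 maps to positive index 6 + (-1) = 5. arr[5] = 35.

35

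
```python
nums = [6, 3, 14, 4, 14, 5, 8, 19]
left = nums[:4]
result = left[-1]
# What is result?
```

nums has length 8. The slice nums[:4] selects indices [0, 1, 2, 3] (0->6, 1->3, 2->14, 3->4), giving [6, 3, 14, 4]. So left = [6, 3, 14, 4]. Then left[-1] = 4.

4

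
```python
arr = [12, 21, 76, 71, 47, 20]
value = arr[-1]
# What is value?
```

arr has length 6. Negative index -1 maps to positive index 6 + (-1) = 5. arr[5] = 20.

20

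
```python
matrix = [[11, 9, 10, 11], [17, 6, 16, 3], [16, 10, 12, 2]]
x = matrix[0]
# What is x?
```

matrix has 3 rows. Row 0 is [11, 9, 10, 11].

[11, 9, 10, 11]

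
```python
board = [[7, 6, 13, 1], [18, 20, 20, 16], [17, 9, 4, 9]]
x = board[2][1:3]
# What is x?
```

board[2] = [17, 9, 4, 9]. board[2] has length 4. The slice board[2][1:3] selects indices [1, 2] (1->9, 2->4), giving [9, 4].

[9, 4]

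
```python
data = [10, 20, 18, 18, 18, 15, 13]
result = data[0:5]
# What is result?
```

data has length 7. The slice data[0:5] selects indices [0, 1, 2, 3, 4] (0->10, 1->20, 2->18, 3->18, 4->18), giving [10, 20, 18, 18, 18].

[10, 20, 18, 18, 18]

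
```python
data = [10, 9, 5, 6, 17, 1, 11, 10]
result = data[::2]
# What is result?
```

data has length 8. The slice data[::2] selects indices [0, 2, 4, 6] (0->10, 2->5, 4->17, 6->11), giving [10, 5, 17, 11].

[10, 5, 17, 11]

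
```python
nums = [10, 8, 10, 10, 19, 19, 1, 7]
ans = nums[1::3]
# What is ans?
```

nums has length 8. The slice nums[1::3] selects indices [1, 4, 7] (1->8, 4->19, 7->7), giving [8, 19, 7].

[8, 19, 7]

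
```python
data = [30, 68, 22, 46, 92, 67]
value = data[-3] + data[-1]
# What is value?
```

data has length 6. Negative index -3 maps to positive index 6 + (-3) = 3. data[3] = 46.
data has length 6. Negative index -1 maps to positive index 6 + (-1) = 5. data[5] = 67.
Sum: 46 + 67 = 113.

113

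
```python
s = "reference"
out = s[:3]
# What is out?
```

s has length 9. The slice s[:3] selects indices [0, 1, 2] (0->'r', 1->'e', 2->'f'), giving 'ref'.

'ref'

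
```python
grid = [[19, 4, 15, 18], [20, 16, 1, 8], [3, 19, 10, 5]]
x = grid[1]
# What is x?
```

grid has 3 rows. Row 1 is [20, 16, 1, 8].

[20, 16, 1, 8]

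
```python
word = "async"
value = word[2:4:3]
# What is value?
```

word has length 5. The slice word[2:4:3] selects indices [2] (2->'y'), giving 'y'.

'y'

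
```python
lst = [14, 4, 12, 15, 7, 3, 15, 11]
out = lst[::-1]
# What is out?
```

lst has length 8. The slice lst[::-1] selects indices [7, 6, 5, 4, 3, 2, 1, 0] (7->11, 6->15, 5->3, 4->7, 3->15, 2->12, 1->4, 0->14), giving [11, 15, 3, 7, 15, 12, 4, 14].

[11, 15, 3, 7, 15, 12, 4, 14]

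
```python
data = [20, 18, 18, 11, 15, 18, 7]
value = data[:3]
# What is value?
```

data has length 7. The slice data[:3] selects indices [0, 1, 2] (0->20, 1->18, 2->18), giving [20, 18, 18].

[20, 18, 18]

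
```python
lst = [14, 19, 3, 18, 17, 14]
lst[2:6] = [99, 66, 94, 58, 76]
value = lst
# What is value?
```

lst starts as [14, 19, 3, 18, 17, 14] (length 6). The slice lst[2:6] covers indices [2, 3, 4, 5] with values [3, 18, 17, 14]. Replacing that slice with [99, 66, 94, 58, 76] (different length) produces [14, 19, 99, 66, 94, 58, 76].

[14, 19, 99, 66, 94, 58, 76]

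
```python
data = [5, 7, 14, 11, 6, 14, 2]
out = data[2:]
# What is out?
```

data has length 7. The slice data[2:] selects indices [2, 3, 4, 5, 6] (2->14, 3->11, 4->6, 5->14, 6->2), giving [14, 11, 6, 14, 2].

[14, 11, 6, 14, 2]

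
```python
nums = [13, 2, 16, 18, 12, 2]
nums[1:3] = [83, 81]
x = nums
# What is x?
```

nums starts as [13, 2, 16, 18, 12, 2] (length 6). The slice nums[1:3] covers indices [1, 2] with values [2, 16]. Replacing that slice with [83, 81] (same length) produces [13, 83, 81, 18, 12, 2].

[13, 83, 81, 18, 12, 2]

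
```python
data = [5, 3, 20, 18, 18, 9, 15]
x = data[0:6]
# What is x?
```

data has length 7. The slice data[0:6] selects indices [0, 1, 2, 3, 4, 5] (0->5, 1->3, 2->20, 3->18, 4->18, 5->9), giving [5, 3, 20, 18, 18, 9].

[5, 3, 20, 18, 18, 9]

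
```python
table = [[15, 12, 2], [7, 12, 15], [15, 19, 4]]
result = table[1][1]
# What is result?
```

table[1] = [7, 12, 15]. Taking column 1 of that row yields 12.

12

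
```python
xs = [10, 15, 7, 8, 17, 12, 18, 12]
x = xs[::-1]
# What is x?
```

xs has length 8. The slice xs[::-1] selects indices [7, 6, 5, 4, 3, 2, 1, 0] (7->12, 6->18, 5->12, 4->17, 3->8, 2->7, 1->15, 0->10), giving [12, 18, 12, 17, 8, 7, 15, 10].

[12, 18, 12, 17, 8, 7, 15, 10]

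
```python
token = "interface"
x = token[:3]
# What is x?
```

token has length 9. The slice token[:3] selects indices [0, 1, 2] (0->'i', 1->'n', 2->'t'), giving 'int'.

'int'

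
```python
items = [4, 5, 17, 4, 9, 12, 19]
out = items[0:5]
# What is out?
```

items has length 7. The slice items[0:5] selects indices [0, 1, 2, 3, 4] (0->4, 1->5, 2->17, 3->4, 4->9), giving [4, 5, 17, 4, 9].

[4, 5, 17, 4, 9]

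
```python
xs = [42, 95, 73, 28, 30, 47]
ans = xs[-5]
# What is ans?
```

xs has length 6. Negative index -5 maps to positive index 6 + (-5) = 1. xs[1] = 95.

95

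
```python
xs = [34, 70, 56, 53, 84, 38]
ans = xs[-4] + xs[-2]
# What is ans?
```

xs has length 6. Negative index -4 maps to positive index 6 + (-4) = 2. xs[2] = 56.
xs has length 6. Negative index -2 maps to positive index 6 + (-2) = 4. xs[4] = 84.
Sum: 56 + 84 = 140.

140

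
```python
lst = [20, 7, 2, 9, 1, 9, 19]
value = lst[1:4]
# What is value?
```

lst has length 7. The slice lst[1:4] selects indices [1, 2, 3] (1->7, 2->2, 3->9), giving [7, 2, 9].

[7, 2, 9]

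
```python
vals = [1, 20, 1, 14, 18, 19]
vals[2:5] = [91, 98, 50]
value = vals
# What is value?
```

vals starts as [1, 20, 1, 14, 18, 19] (length 6). The slice vals[2:5] covers indices [2, 3, 4] with values [1, 14, 18]. Replacing that slice with [91, 98, 50] (same length) produces [1, 20, 91, 98, 50, 19].

[1, 20, 91, 98, 50, 19]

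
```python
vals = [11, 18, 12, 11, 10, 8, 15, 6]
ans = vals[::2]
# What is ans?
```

vals has length 8. The slice vals[::2] selects indices [0, 2, 4, 6] (0->11, 2->12, 4->10, 6->15), giving [11, 12, 10, 15].

[11, 12, 10, 15]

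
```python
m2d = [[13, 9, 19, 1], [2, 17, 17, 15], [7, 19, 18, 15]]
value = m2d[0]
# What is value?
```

m2d has 3 rows. Row 0 is [13, 9, 19, 1].

[13, 9, 19, 1]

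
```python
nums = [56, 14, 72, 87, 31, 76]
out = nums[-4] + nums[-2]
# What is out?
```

nums has length 6. Negative index -4 maps to positive index 6 + (-4) = 2. nums[2] = 72.
nums has length 6. Negative index -2 maps to positive index 6 + (-2) = 4. nums[4] = 31.
Sum: 72 + 31 = 103.

103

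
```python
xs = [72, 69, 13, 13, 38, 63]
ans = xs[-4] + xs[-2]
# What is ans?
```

xs has length 6. Negative index -4 maps to positive index 6 + (-4) = 2. xs[2] = 13.
xs has length 6. Negative index -2 maps to positive index 6 + (-2) = 4. xs[4] = 38.
Sum: 13 + 38 = 51.

51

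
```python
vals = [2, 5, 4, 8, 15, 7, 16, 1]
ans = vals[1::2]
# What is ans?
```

vals has length 8. The slice vals[1::2] selects indices [1, 3, 5, 7] (1->5, 3->8, 5->7, 7->1), giving [5, 8, 7, 1].

[5, 8, 7, 1]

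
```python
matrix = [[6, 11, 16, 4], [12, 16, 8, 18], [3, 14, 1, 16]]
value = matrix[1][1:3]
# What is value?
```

matrix[1] = [12, 16, 8, 18]. matrix[1] has length 4. The slice matrix[1][1:3] selects indices [1, 2] (1->16, 2->8), giving [16, 8].

[16, 8]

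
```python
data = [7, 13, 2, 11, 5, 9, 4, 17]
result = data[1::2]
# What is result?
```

data has length 8. The slice data[1::2] selects indices [1, 3, 5, 7] (1->13, 3->11, 5->9, 7->17), giving [13, 11, 9, 17].

[13, 11, 9, 17]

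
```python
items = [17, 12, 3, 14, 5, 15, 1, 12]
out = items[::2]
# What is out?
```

items has length 8. The slice items[::2] selects indices [0, 2, 4, 6] (0->17, 2->3, 4->5, 6->1), giving [17, 3, 5, 1].

[17, 3, 5, 1]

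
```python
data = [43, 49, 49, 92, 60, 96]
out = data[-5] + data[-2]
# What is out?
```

data has length 6. Negative index -5 maps to positive index 6 + (-5) = 1. data[1] = 49.
data has length 6. Negative index -2 maps to positive index 6 + (-2) = 4. data[4] = 60.
Sum: 49 + 60 = 109.

109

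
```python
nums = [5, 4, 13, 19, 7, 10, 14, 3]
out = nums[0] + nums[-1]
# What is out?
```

nums has length 8. nums[0] = 5.
nums has length 8. Negative index -1 maps to positive index 8 + (-1) = 7. nums[7] = 3.
Sum: 5 + 3 = 8.

8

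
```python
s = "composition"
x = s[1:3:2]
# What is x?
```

s has length 11. The slice s[1:3:2] selects indices [1] (1->'o'), giving 'o'.

'o'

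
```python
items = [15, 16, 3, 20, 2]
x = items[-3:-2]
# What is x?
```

items has length 5. The slice items[-3:-2] selects indices [2] (2->3), giving [3].

[3]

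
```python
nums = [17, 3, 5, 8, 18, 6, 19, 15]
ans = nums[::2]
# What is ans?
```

nums has length 8. The slice nums[::2] selects indices [0, 2, 4, 6] (0->17, 2->5, 4->18, 6->19), giving [17, 5, 18, 19].

[17, 5, 18, 19]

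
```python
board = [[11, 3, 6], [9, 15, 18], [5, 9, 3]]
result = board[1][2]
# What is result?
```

board[1] = [9, 15, 18]. Taking column 2 of that row yields 18.

18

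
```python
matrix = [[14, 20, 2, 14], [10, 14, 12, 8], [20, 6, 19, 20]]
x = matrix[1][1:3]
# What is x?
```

matrix[1] = [10, 14, 12, 8]. matrix[1] has length 4. The slice matrix[1][1:3] selects indices [1, 2] (1->14, 2->12), giving [14, 12].

[14, 12]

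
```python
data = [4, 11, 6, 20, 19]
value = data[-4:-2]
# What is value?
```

data has length 5. The slice data[-4:-2] selects indices [1, 2] (1->11, 2->6), giving [11, 6].

[11, 6]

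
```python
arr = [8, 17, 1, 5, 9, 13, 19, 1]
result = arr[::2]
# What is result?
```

arr has length 8. The slice arr[::2] selects indices [0, 2, 4, 6] (0->8, 2->1, 4->9, 6->19), giving [8, 1, 9, 19].

[8, 1, 9, 19]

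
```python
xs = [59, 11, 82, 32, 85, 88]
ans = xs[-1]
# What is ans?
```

xs has length 6. Negative index -1 maps to positive index 6 + (-1) = 5. xs[5] = 88.

88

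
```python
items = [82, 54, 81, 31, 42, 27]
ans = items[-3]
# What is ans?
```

items has length 6. Negative index -3 maps to positive index 6 + (-3) = 3. items[3] = 31.

31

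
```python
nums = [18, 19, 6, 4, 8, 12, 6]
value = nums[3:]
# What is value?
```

nums has length 7. The slice nums[3:] selects indices [3, 4, 5, 6] (3->4, 4->8, 5->12, 6->6), giving [4, 8, 12, 6].

[4, 8, 12, 6]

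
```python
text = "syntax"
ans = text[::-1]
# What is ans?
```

text has length 6. The slice text[::-1] selects indices [5, 4, 3, 2, 1, 0] (5->'x', 4->'a', 3->'t', 2->'n', 1->'y', 0->'s'), giving 'xatnys'.

'xatnys'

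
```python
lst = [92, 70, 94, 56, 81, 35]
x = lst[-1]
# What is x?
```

lst has length 6. Negative index -1 maps to positive index 6 + (-1) = 5. lst[5] = 35.

35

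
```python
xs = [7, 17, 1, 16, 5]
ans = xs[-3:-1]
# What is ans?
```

xs has length 5. The slice xs[-3:-1] selects indices [2, 3] (2->1, 3->16), giving [1, 16].

[1, 16]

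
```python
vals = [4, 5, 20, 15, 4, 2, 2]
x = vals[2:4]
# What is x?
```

vals has length 7. The slice vals[2:4] selects indices [2, 3] (2->20, 3->15), giving [20, 15].

[20, 15]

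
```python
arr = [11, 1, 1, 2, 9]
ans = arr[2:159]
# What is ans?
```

arr has length 5. The slice arr[2:159] selects indices [2, 3, 4] (2->1, 3->2, 4->9), giving [1, 2, 9].

[1, 2, 9]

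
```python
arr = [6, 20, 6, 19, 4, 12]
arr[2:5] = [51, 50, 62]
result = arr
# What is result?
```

arr starts as [6, 20, 6, 19, 4, 12] (length 6). The slice arr[2:5] covers indices [2, 3, 4] with values [6, 19, 4]. Replacing that slice with [51, 50, 62] (same length) produces [6, 20, 51, 50, 62, 12].

[6, 20, 51, 50, 62, 12]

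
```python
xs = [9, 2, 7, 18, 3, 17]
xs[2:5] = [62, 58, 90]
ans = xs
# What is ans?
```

xs starts as [9, 2, 7, 18, 3, 17] (length 6). The slice xs[2:5] covers indices [2, 3, 4] with values [7, 18, 3]. Replacing that slice with [62, 58, 90] (same length) produces [9, 2, 62, 58, 90, 17].

[9, 2, 62, 58, 90, 17]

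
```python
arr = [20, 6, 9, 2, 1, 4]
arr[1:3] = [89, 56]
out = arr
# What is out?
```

arr starts as [20, 6, 9, 2, 1, 4] (length 6). The slice arr[1:3] covers indices [1, 2] with values [6, 9]. Replacing that slice with [89, 56] (same length) produces [20, 89, 56, 2, 1, 4].

[20, 89, 56, 2, 1, 4]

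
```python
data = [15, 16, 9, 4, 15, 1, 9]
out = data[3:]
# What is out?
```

data has length 7. The slice data[3:] selects indices [3, 4, 5, 6] (3->4, 4->15, 5->1, 6->9), giving [4, 15, 1, 9].

[4, 15, 1, 9]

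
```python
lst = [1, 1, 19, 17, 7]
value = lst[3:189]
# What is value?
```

lst has length 5. The slice lst[3:189] selects indices [3, 4] (3->17, 4->7), giving [17, 7].

[17, 7]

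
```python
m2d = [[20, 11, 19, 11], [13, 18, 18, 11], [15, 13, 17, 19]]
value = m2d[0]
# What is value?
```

m2d has 3 rows. Row 0 is [20, 11, 19, 11].

[20, 11, 19, 11]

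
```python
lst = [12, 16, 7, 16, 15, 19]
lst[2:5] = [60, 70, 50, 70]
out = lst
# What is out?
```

lst starts as [12, 16, 7, 16, 15, 19] (length 6). The slice lst[2:5] covers indices [2, 3, 4] with values [7, 16, 15]. Replacing that slice with [60, 70, 50, 70] (different length) produces [12, 16, 60, 70, 50, 70, 19].

[12, 16, 60, 70, 50, 70, 19]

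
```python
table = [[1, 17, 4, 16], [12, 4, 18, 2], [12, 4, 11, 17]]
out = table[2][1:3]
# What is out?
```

table[2] = [12, 4, 11, 17]. table[2] has length 4. The slice table[2][1:3] selects indices [1, 2] (1->4, 2->11), giving [4, 11].

[4, 11]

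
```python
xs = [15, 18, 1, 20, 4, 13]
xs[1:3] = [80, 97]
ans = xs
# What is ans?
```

xs starts as [15, 18, 1, 20, 4, 13] (length 6). The slice xs[1:3] covers indices [1, 2] with values [18, 1]. Replacing that slice with [80, 97] (same length) produces [15, 80, 97, 20, 4, 13].

[15, 80, 97, 20, 4, 13]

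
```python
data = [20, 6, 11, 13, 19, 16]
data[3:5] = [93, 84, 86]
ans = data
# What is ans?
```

data starts as [20, 6, 11, 13, 19, 16] (length 6). The slice data[3:5] covers indices [3, 4] with values [13, 19]. Replacing that slice with [93, 84, 86] (different length) produces [20, 6, 11, 93, 84, 86, 16].

[20, 6, 11, 93, 84, 86, 16]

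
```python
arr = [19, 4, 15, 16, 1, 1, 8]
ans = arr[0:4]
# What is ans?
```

arr has length 7. The slice arr[0:4] selects indices [0, 1, 2, 3] (0->19, 1->4, 2->15, 3->16), giving [19, 4, 15, 16].

[19, 4, 15, 16]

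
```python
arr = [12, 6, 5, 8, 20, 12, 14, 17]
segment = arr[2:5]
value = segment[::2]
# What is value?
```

arr has length 8. The slice arr[2:5] selects indices [2, 3, 4] (2->5, 3->8, 4->20), giving [5, 8, 20]. So segment = [5, 8, 20]. segment has length 3. The slice segment[::2] selects indices [0, 2] (0->5, 2->20), giving [5, 20].

[5, 20]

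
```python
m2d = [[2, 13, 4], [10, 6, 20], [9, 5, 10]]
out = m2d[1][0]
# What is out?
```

m2d[1] = [10, 6, 20]. Taking column 0 of that row yields 10.

10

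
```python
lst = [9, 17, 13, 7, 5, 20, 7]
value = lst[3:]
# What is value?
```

lst has length 7. The slice lst[3:] selects indices [3, 4, 5, 6] (3->7, 4->5, 5->20, 6->7), giving [7, 5, 20, 7].

[7, 5, 20, 7]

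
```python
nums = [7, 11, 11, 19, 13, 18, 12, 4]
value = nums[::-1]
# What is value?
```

nums has length 8. The slice nums[::-1] selects indices [7, 6, 5, 4, 3, 2, 1, 0] (7->4, 6->12, 5->18, 4->13, 3->19, 2->11, 1->11, 0->7), giving [4, 12, 18, 13, 19, 11, 11, 7].

[4, 12, 18, 13, 19, 11, 11, 7]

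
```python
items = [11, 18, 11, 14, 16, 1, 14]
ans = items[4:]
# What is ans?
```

items has length 7. The slice items[4:] selects indices [4, 5, 6] (4->16, 5->1, 6->14), giving [16, 1, 14].

[16, 1, 14]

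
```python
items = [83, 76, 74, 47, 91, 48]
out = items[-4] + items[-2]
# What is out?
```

items has length 6. Negative index -4 maps to positive index 6 + (-4) = 2. items[2] = 74.
items has length 6. Negative index -2 maps to positive index 6 + (-2) = 4. items[4] = 91.
Sum: 74 + 91 = 165.

165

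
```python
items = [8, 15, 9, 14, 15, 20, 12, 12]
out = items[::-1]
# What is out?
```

items has length 8. The slice items[::-1] selects indices [7, 6, 5, 4, 3, 2, 1, 0] (7->12, 6->12, 5->20, 4->15, 3->14, 2->9, 1->15, 0->8), giving [12, 12, 20, 15, 14, 9, 15, 8].

[12, 12, 20, 15, 14, 9, 15, 8]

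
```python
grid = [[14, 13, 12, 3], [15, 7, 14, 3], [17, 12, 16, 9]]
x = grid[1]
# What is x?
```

grid has 3 rows. Row 1 is [15, 7, 14, 3].

[15, 7, 14, 3]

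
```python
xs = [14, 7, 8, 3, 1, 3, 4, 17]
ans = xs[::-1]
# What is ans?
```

xs has length 8. The slice xs[::-1] selects indices [7, 6, 5, 4, 3, 2, 1, 0] (7->17, 6->4, 5->3, 4->1, 3->3, 2->8, 1->7, 0->14), giving [17, 4, 3, 1, 3, 8, 7, 14].

[17, 4, 3, 1, 3, 8, 7, 14]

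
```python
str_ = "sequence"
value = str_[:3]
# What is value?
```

str_ has length 8. The slice str_[:3] selects indices [0, 1, 2] (0->'s', 1->'e', 2->'q'), giving 'seq'.

'seq'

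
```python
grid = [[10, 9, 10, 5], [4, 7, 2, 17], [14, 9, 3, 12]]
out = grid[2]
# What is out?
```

grid has 3 rows. Row 2 is [14, 9, 3, 12].

[14, 9, 3, 12]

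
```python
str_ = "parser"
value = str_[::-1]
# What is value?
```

str_ has length 6. The slice str_[::-1] selects indices [5, 4, 3, 2, 1, 0] (5->'r', 4->'e', 3->'s', 2->'r', 1->'a', 0->'p'), giving 'resrap'.

'resrap'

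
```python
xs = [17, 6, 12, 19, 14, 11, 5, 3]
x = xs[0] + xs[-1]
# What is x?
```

xs has length 8. xs[0] = 17.
xs has length 8. Negative index -1 maps to positive index 8 + (-1) = 7. xs[7] = 3.
Sum: 17 + 3 = 20.

20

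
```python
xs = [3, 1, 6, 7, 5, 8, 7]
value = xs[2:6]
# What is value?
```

xs has length 7. The slice xs[2:6] selects indices [2, 3, 4, 5] (2->6, 3->7, 4->5, 5->8), giving [6, 7, 5, 8].

[6, 7, 5, 8]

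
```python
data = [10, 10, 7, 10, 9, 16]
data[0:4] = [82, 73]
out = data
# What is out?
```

data starts as [10, 10, 7, 10, 9, 16] (length 6). The slice data[0:4] covers indices [0, 1, 2, 3] with values [10, 10, 7, 10]. Replacing that slice with [82, 73] (different length) produces [82, 73, 9, 16].

[82, 73, 9, 16]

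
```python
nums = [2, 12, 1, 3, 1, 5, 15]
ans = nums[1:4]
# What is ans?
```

nums has length 7. The slice nums[1:4] selects indices [1, 2, 3] (1->12, 2->1, 3->3), giving [12, 1, 3].

[12, 1, 3]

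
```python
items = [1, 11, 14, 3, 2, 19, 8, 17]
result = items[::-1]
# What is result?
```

items has length 8. The slice items[::-1] selects indices [7, 6, 5, 4, 3, 2, 1, 0] (7->17, 6->8, 5->19, 4->2, 3->3, 2->14, 1->11, 0->1), giving [17, 8, 19, 2, 3, 14, 11, 1].

[17, 8, 19, 2, 3, 14, 11, 1]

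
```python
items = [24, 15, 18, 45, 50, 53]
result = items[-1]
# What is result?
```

items has length 6. Negative index -1 maps to positive index 6 + (-1) = 5. items[5] = 53.

53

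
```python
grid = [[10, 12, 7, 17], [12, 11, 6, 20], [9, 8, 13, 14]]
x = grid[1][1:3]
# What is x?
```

grid[1] = [12, 11, 6, 20]. grid[1] has length 4. The slice grid[1][1:3] selects indices [1, 2] (1->11, 2->6), giving [11, 6].

[11, 6]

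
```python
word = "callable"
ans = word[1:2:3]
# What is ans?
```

word has length 8. The slice word[1:2:3] selects indices [1] (1->'a'), giving 'a'.

'a'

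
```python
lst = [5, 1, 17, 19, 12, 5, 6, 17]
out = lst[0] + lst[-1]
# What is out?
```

lst has length 8. lst[0] = 5.
lst has length 8. Negative index -1 maps to positive index 8 + (-1) = 7. lst[7] = 17.
Sum: 5 + 17 = 22.

22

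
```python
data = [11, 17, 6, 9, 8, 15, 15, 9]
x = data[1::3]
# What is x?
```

data has length 8. The slice data[1::3] selects indices [1, 4, 7] (1->17, 4->8, 7->9), giving [17, 8, 9].

[17, 8, 9]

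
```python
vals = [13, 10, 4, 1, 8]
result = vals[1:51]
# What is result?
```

vals has length 5. The slice vals[1:51] selects indices [1, 2, 3, 4] (1->10, 2->4, 3->1, 4->8), giving [10, 4, 1, 8].

[10, 4, 1, 8]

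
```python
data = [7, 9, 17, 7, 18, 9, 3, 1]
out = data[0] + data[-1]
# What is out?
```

data has length 8. data[0] = 7.
data has length 8. Negative index -1 maps to positive index 8 + (-1) = 7. data[7] = 1.
Sum: 7 + 1 = 8.

8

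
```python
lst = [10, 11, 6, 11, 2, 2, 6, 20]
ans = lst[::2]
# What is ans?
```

lst has length 8. The slice lst[::2] selects indices [0, 2, 4, 6] (0->10, 2->6, 4->2, 6->6), giving [10, 6, 2, 6].

[10, 6, 2, 6]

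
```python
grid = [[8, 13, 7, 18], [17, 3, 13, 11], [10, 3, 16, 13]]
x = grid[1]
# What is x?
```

grid has 3 rows. Row 1 is [17, 3, 13, 11].

[17, 3, 13, 11]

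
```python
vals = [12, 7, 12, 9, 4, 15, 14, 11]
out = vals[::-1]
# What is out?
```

vals has length 8. The slice vals[::-1] selects indices [7, 6, 5, 4, 3, 2, 1, 0] (7->11, 6->14, 5->15, 4->4, 3->9, 2->12, 1->7, 0->12), giving [11, 14, 15, 4, 9, 12, 7, 12].

[11, 14, 15, 4, 9, 12, 7, 12]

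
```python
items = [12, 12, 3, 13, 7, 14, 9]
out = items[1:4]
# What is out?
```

items has length 7. The slice items[1:4] selects indices [1, 2, 3] (1->12, 2->3, 3->13), giving [12, 3, 13].

[12, 3, 13]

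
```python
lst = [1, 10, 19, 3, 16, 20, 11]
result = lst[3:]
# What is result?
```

lst has length 7. The slice lst[3:] selects indices [3, 4, 5, 6] (3->3, 4->16, 5->20, 6->11), giving [3, 16, 20, 11].

[3, 16, 20, 11]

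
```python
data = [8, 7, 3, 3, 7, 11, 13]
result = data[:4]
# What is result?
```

data has length 7. The slice data[:4] selects indices [0, 1, 2, 3] (0->8, 1->7, 2->3, 3->3), giving [8, 7, 3, 3].

[8, 7, 3, 3]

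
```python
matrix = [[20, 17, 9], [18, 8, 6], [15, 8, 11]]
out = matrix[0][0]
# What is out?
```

matrix[0] = [20, 17, 9]. Taking column 0 of that row yields 20.

20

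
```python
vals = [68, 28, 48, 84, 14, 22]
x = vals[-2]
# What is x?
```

vals has length 6. Negative index -2 maps to positive index 6 + (-2) = 4. vals[4] = 14.

14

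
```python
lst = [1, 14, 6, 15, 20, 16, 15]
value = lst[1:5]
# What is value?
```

lst has length 7. The slice lst[1:5] selects indices [1, 2, 3, 4] (1->14, 2->6, 3->15, 4->20), giving [14, 6, 15, 20].

[14, 6, 15, 20]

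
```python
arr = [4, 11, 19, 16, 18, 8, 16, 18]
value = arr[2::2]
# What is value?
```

arr has length 8. The slice arr[2::2] selects indices [2, 4, 6] (2->19, 4->18, 6->16), giving [19, 18, 16].

[19, 18, 16]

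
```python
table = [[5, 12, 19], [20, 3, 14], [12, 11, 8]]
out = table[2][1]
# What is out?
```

table[2] = [12, 11, 8]. Taking column 1 of that row yields 11.

11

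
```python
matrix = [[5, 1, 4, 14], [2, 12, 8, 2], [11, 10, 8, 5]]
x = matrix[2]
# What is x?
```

matrix has 3 rows. Row 2 is [11, 10, 8, 5].

[11, 10, 8, 5]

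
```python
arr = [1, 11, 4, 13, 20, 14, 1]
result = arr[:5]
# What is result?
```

arr has length 7. The slice arr[:5] selects indices [0, 1, 2, 3, 4] (0->1, 1->11, 2->4, 3->13, 4->20), giving [1, 11, 4, 13, 20].

[1, 11, 4, 13, 20]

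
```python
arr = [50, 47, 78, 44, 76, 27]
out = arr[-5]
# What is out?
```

arr has length 6. Negative index -5 maps to positive index 6 + (-5) = 1. arr[1] = 47.

47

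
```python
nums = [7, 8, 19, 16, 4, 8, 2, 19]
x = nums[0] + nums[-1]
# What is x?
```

nums has length 8. nums[0] = 7.
nums has length 8. Negative index -1 maps to positive index 8 + (-1) = 7. nums[7] = 19.
Sum: 7 + 19 = 26.

26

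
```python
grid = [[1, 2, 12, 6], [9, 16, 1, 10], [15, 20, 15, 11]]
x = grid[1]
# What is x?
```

grid has 3 rows. Row 1 is [9, 16, 1, 10].

[9, 16, 1, 10]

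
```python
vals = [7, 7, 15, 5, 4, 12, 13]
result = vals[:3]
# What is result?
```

vals has length 7. The slice vals[:3] selects indices [0, 1, 2] (0->7, 1->7, 2->15), giving [7, 7, 15].

[7, 7, 15]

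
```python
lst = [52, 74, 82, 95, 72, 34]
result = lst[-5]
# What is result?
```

lst has length 6. Negative index -5 maps to positive index 6 + (-5) = 1. lst[1] = 74.

74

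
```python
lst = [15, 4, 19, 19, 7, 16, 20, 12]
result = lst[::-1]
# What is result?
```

lst has length 8. The slice lst[::-1] selects indices [7, 6, 5, 4, 3, 2, 1, 0] (7->12, 6->20, 5->16, 4->7, 3->19, 2->19, 1->4, 0->15), giving [12, 20, 16, 7, 19, 19, 4, 15].

[12, 20, 16, 7, 19, 19, 4, 15]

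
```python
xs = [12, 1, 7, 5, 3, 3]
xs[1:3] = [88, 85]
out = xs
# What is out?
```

xs starts as [12, 1, 7, 5, 3, 3] (length 6). The slice xs[1:3] covers indices [1, 2] with values [1, 7]. Replacing that slice with [88, 85] (same length) produces [12, 88, 85, 5, 3, 3].

[12, 88, 85, 5, 3, 3]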